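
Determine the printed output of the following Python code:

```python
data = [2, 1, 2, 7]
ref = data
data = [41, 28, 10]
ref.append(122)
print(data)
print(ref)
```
[41, 28, 10]
[2, 1, 2, 7, 122]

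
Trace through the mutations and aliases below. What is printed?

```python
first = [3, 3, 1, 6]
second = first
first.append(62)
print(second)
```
[3, 3, 1, 6, 62]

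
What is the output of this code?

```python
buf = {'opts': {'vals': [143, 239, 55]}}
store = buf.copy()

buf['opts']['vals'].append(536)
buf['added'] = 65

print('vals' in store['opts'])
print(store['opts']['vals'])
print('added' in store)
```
True
[143, 239, 55, 536]
False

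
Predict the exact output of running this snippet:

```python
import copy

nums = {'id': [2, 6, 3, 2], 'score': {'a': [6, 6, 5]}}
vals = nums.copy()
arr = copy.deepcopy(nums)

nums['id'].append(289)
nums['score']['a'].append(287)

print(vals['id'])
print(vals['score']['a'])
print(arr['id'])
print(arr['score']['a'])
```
[2, 6, 3, 2, 289]
[6, 6, 5, 287]
[2, 6, 3, 2]
[6, 6, 5]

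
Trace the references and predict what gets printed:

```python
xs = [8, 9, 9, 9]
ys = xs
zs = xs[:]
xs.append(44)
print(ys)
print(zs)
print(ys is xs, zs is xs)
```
[8, 9, 9, 9, 44]
[8, 9, 9, 9]
True False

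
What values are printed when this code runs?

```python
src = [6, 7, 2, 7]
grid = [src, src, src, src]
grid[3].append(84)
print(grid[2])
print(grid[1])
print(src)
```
[6, 7, 2, 7, 84]
[6, 7, 2, 7, 84]
[6, 7, 2, 7, 84]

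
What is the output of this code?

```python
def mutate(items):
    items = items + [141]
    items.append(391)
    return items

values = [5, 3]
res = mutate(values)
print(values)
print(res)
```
[5, 3]
[5, 3, 141, 391]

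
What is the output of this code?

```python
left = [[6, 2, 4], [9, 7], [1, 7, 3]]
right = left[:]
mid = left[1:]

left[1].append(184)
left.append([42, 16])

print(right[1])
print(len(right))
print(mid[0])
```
[9, 7, 184]
3
[9, 7, 184]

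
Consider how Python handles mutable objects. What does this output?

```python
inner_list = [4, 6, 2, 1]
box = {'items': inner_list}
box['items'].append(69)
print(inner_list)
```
[4, 6, 2, 1, 69]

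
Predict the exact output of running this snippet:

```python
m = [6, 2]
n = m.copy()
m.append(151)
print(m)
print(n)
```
[6, 2, 151]
[6, 2]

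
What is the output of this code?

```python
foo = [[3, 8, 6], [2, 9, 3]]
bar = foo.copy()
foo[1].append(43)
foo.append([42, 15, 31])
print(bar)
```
[[3, 8, 6], [2, 9, 3, 43]]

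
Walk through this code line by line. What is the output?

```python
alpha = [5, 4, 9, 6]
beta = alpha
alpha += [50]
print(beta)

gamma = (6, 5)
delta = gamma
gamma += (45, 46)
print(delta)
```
[5, 4, 9, 6, 50]
(6, 5)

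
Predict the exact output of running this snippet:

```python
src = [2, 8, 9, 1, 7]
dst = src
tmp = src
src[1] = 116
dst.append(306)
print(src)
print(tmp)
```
[2, 116, 9, 1, 7, 306]
[2, 116, 9, 1, 7, 306]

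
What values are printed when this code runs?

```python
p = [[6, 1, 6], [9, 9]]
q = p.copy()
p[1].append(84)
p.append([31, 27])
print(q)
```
[[6, 1, 6], [9, 9, 84]]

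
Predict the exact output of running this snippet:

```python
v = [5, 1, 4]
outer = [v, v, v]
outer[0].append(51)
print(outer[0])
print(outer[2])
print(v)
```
[5, 1, 4, 51]
[5, 1, 4, 51]
[5, 1, 4, 51]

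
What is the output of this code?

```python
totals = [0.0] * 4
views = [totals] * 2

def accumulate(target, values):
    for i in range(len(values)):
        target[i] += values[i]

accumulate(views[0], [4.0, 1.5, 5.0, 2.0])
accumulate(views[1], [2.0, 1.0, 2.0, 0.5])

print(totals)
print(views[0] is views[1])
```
[6.0, 2.5, 7.0, 2.5]
True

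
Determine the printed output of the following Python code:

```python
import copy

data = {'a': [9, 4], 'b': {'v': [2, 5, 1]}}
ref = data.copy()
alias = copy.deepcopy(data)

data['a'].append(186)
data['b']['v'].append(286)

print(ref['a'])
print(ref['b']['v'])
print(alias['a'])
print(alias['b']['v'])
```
[9, 4, 186]
[2, 5, 1, 286]
[9, 4]
[2, 5, 1]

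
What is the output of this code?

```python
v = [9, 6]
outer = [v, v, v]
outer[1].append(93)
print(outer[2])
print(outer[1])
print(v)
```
[9, 6, 93]
[9, 6, 93]
[9, 6, 93]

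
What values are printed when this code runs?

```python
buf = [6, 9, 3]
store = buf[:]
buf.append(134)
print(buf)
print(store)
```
[6, 9, 3, 134]
[6, 9, 3]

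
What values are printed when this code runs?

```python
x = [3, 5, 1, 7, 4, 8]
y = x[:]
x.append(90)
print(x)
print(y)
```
[3, 5, 1, 7, 4, 8, 90]
[3, 5, 1, 7, 4, 8]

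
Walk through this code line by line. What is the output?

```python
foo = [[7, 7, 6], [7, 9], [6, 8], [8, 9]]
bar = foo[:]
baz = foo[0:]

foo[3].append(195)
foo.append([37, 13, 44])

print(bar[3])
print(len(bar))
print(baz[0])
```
[8, 9, 195]
4
[7, 7, 6]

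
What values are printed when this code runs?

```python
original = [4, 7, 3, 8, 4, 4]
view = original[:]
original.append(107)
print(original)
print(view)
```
[4, 7, 3, 8, 4, 4, 107]
[4, 7, 3, 8, 4, 4]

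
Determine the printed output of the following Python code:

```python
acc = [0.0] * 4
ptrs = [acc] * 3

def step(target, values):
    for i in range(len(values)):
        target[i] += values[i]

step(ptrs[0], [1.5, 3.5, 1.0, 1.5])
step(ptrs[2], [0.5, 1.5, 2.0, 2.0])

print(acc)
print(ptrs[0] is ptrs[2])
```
[2.0, 5.0, 3.0, 3.5]
True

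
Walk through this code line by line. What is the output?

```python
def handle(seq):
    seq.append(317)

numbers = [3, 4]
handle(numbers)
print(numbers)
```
[3, 4, 317]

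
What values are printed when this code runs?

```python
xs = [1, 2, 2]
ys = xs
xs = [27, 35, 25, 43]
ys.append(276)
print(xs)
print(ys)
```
[27, 35, 25, 43]
[1, 2, 2, 276]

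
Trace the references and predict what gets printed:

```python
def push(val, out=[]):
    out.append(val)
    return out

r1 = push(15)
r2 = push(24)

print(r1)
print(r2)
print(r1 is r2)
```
[15, 24]
[15, 24]
True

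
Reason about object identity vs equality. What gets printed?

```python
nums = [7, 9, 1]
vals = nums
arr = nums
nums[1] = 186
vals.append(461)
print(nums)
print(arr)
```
[7, 186, 1, 461]
[7, 186, 1, 461]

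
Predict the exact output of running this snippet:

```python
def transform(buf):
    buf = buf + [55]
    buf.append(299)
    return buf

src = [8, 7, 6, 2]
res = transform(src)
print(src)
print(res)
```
[8, 7, 6, 2]
[8, 7, 6, 2, 55, 299]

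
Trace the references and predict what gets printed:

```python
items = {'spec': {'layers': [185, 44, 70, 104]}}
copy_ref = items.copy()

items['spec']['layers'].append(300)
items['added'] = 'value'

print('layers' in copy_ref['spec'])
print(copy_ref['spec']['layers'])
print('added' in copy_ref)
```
True
[185, 44, 70, 104, 300]
False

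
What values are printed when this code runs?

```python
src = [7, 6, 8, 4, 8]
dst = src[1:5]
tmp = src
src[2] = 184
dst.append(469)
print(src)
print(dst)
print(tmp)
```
[7, 6, 184, 4, 8]
[6, 8, 4, 8, 469]
[7, 6, 184, 4, 8]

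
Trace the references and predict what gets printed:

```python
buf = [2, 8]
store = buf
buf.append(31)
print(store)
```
[2, 8, 31]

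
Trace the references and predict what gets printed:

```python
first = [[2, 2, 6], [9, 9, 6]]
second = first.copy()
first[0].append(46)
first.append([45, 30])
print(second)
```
[[2, 2, 6, 46], [9, 9, 6]]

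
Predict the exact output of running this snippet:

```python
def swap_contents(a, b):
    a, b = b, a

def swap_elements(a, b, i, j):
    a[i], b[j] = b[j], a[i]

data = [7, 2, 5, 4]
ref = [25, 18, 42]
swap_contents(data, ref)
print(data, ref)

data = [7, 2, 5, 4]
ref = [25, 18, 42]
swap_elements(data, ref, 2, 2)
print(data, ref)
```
[7, 2, 5, 4] [25, 18, 42]
[7, 2, 42, 4] [25, 18, 5]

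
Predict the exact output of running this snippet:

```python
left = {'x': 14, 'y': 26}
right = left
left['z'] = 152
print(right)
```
{'x': 14, 'y': 26, 'z': 152}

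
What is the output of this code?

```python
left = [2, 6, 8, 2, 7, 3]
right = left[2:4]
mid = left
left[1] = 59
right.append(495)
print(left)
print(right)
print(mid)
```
[2, 59, 8, 2, 7, 3]
[8, 2, 495]
[2, 59, 8, 2, 7, 3]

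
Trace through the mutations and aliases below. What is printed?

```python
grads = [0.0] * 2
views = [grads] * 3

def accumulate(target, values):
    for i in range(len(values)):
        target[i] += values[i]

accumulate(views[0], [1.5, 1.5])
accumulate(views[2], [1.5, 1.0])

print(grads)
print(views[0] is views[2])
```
[3.0, 2.5]
True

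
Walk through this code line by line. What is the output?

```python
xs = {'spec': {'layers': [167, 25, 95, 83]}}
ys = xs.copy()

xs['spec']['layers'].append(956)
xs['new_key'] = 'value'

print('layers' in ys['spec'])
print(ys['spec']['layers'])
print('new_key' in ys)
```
True
[167, 25, 95, 83, 956]
False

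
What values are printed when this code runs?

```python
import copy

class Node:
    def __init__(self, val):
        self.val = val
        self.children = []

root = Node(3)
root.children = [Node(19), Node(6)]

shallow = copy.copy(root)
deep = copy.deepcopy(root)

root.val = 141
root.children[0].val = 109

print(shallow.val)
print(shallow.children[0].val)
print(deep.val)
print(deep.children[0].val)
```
3
109
3
19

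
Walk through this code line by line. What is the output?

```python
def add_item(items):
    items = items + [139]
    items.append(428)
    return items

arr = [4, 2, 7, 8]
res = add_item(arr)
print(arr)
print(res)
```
[4, 2, 7, 8]
[4, 2, 7, 8, 139, 428]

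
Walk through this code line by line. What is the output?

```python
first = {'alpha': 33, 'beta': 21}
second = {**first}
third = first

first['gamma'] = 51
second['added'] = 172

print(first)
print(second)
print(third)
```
{'alpha': 33, 'beta': 21, 'gamma': 51}
{'alpha': 33, 'beta': 21, 'added': 172}
{'alpha': 33, 'beta': 21, 'gamma': 51}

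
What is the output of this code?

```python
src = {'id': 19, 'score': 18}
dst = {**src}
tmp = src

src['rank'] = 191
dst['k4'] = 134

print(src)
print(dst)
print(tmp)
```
{'id': 19, 'score': 18, 'rank': 191}
{'id': 19, 'score': 18, 'k4': 134}
{'id': 19, 'score': 18, 'rank': 191}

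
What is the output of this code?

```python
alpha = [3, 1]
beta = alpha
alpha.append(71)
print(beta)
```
[3, 1, 71]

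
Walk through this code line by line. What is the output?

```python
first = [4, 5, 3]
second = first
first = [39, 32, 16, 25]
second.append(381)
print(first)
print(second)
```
[39, 32, 16, 25]
[4, 5, 3, 381]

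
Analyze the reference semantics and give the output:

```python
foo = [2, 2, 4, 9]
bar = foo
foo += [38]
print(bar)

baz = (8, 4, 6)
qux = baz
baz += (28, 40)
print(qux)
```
[2, 2, 4, 9, 38]
(8, 4, 6)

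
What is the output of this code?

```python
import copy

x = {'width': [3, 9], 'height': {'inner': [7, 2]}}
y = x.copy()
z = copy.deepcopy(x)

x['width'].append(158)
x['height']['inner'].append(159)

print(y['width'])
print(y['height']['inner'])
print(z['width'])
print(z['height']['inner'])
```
[3, 9, 158]
[7, 2, 159]
[3, 9]
[7, 2]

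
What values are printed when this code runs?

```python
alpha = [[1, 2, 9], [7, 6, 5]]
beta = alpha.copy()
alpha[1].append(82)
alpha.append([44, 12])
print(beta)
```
[[1, 2, 9], [7, 6, 5, 82]]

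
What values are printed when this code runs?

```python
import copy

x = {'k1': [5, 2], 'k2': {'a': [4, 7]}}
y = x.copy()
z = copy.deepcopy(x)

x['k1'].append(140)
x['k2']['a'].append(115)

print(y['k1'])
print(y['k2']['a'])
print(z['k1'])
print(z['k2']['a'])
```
[5, 2, 140]
[4, 7, 115]
[5, 2]
[4, 7]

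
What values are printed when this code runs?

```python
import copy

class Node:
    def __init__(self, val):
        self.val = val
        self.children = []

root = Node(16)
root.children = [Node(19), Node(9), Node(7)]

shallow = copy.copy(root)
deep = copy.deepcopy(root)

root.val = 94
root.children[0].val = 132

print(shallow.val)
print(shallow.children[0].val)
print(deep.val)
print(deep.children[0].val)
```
16
132
16
19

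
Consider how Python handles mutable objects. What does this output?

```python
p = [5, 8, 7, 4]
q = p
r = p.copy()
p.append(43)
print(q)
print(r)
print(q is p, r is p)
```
[5, 8, 7, 4, 43]
[5, 8, 7, 4]
True False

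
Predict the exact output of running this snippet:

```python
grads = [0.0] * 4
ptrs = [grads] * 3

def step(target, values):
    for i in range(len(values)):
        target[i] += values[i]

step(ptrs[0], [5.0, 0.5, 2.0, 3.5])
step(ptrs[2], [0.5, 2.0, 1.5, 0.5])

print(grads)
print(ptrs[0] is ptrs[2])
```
[5.5, 2.5, 3.5, 4.0]
True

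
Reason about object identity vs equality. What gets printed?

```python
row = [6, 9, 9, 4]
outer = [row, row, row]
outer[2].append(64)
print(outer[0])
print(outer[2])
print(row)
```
[6, 9, 9, 4, 64]
[6, 9, 9, 4, 64]
[6, 9, 9, 4, 64]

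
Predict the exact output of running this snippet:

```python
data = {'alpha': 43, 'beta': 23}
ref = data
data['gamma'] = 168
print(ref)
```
{'alpha': 43, 'beta': 23, 'gamma': 168}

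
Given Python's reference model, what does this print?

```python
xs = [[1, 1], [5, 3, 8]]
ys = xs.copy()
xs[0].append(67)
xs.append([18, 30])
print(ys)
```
[[1, 1, 67], [5, 3, 8]]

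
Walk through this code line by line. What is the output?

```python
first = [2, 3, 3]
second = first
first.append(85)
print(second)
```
[2, 3, 3, 85]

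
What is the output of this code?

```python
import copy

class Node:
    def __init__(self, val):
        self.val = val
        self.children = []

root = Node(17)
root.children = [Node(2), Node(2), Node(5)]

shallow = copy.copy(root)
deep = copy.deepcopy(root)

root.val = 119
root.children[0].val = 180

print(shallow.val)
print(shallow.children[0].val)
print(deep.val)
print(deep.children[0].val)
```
17
180
17
2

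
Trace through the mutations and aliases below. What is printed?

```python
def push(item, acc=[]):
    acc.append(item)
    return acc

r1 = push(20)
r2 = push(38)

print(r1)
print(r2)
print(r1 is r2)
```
[20, 38]
[20, 38]
True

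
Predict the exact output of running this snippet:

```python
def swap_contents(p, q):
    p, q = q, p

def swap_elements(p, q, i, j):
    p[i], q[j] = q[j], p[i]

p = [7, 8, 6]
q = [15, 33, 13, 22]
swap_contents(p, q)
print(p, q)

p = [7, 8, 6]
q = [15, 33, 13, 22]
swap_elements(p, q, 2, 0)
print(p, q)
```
[7, 8, 6] [15, 33, 13, 22]
[7, 8, 15] [6, 33, 13, 22]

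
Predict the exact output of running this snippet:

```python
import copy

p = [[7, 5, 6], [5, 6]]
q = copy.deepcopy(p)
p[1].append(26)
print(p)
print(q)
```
[[7, 5, 6], [5, 6, 26]]
[[7, 5, 6], [5, 6]]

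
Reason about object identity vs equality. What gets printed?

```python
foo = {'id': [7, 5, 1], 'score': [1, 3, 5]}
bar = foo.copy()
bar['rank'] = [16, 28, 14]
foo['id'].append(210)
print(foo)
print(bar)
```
{'id': [7, 5, 1, 210], 'score': [1, 3, 5]}
{'id': [7, 5, 1, 210], 'score': [1, 3, 5], 'rank': [16, 28, 14]}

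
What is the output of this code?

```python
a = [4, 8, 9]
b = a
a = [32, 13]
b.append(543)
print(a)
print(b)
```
[32, 13]
[4, 8, 9, 543]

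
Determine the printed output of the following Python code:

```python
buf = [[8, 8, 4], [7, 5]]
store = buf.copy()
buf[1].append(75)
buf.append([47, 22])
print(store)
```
[[8, 8, 4], [7, 5, 75]]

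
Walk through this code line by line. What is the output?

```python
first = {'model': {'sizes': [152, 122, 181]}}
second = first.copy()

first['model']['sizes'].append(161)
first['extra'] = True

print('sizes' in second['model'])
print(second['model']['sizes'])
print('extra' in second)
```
True
[152, 122, 181, 161]
False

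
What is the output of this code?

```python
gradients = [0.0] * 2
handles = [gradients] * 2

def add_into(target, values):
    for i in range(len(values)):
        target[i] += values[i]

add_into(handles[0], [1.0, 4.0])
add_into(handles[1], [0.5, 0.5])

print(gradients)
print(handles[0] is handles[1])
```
[1.5, 4.5]
True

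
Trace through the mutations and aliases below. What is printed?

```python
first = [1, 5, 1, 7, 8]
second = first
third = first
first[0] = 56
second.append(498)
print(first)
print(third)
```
[56, 5, 1, 7, 8, 498]
[56, 5, 1, 7, 8, 498]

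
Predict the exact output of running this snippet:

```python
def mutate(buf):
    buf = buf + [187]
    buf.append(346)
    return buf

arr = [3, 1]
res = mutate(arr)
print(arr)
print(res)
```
[3, 1]
[3, 1, 187, 346]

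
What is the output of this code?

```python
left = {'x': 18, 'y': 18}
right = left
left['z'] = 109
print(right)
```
{'x': 18, 'y': 18, 'z': 109}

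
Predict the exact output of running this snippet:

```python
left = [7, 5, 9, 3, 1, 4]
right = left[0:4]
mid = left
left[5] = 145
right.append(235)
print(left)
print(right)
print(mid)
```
[7, 5, 9, 3, 1, 145]
[7, 5, 9, 3, 235]
[7, 5, 9, 3, 1, 145]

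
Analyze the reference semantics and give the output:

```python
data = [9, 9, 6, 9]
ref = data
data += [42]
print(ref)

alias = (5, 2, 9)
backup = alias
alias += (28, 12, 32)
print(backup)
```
[9, 9, 6, 9, 42]
(5, 2, 9)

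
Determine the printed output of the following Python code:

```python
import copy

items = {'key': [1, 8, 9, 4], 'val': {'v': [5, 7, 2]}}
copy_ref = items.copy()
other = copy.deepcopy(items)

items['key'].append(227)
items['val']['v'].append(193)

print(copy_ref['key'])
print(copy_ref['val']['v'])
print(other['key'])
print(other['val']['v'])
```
[1, 8, 9, 4, 227]
[5, 7, 2, 193]
[1, 8, 9, 4]
[5, 7, 2]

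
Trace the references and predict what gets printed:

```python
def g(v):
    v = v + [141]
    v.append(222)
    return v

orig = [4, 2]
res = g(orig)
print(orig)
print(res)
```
[4, 2]
[4, 2, 141, 222]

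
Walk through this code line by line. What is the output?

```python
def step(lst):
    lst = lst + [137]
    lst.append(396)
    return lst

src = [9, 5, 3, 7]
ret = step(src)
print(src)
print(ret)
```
[9, 5, 3, 7]
[9, 5, 3, 7, 137, 396]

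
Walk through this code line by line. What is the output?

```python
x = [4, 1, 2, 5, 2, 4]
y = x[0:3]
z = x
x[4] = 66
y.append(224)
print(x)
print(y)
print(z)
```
[4, 1, 2, 5, 66, 4]
[4, 1, 2, 224]
[4, 1, 2, 5, 66, 4]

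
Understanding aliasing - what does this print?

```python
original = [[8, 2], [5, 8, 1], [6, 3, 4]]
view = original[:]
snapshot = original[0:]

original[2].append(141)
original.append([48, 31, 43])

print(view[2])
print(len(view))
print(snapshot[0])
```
[6, 3, 4, 141]
3
[8, 2]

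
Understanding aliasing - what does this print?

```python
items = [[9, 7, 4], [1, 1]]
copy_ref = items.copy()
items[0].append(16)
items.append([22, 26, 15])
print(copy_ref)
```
[[9, 7, 4, 16], [1, 1]]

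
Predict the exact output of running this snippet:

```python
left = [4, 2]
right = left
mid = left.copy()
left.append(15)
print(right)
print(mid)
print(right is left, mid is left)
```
[4, 2, 15]
[4, 2]
True False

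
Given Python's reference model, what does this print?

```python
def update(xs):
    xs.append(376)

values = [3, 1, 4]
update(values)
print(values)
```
[3, 1, 4, 376]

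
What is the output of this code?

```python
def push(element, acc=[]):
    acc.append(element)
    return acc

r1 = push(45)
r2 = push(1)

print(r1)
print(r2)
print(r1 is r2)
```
[45, 1]
[45, 1]
True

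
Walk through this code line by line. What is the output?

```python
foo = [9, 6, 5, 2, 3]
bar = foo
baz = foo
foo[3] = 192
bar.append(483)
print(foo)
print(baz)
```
[9, 6, 5, 192, 3, 483]
[9, 6, 5, 192, 3, 483]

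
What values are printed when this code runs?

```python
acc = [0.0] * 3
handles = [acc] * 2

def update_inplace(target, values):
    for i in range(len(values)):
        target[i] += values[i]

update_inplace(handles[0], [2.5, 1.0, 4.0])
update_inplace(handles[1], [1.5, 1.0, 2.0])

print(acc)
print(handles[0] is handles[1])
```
[4.0, 2.0, 6.0]
True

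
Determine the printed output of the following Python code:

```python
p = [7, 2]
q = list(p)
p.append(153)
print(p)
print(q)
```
[7, 2, 153]
[7, 2]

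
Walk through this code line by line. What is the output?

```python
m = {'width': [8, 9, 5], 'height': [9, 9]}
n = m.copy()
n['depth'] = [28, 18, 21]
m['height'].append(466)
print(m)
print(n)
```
{'width': [8, 9, 5], 'height': [9, 9, 466]}
{'width': [8, 9, 5], 'height': [9, 9, 466], 'depth': [28, 18, 21]}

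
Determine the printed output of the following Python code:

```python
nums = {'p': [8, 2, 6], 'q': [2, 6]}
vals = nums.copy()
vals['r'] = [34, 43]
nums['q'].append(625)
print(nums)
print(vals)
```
{'p': [8, 2, 6], 'q': [2, 6, 625]}
{'p': [8, 2, 6], 'q': [2, 6, 625], 'r': [34, 43]}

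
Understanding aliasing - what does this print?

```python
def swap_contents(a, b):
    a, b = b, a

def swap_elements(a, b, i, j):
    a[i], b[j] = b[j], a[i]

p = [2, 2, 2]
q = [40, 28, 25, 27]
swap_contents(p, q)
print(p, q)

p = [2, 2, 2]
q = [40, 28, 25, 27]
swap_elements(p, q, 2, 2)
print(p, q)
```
[2, 2, 2] [40, 28, 25, 27]
[2, 2, 25] [40, 28, 2, 27]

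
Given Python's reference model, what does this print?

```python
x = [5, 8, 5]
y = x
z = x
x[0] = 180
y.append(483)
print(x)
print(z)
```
[180, 8, 5, 483]
[180, 8, 5, 483]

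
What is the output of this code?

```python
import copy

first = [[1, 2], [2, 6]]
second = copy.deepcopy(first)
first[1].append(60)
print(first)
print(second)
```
[[1, 2], [2, 6, 60]]
[[1, 2], [2, 6]]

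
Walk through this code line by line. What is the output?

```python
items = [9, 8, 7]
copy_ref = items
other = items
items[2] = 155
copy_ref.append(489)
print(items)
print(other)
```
[9, 8, 155, 489]
[9, 8, 155, 489]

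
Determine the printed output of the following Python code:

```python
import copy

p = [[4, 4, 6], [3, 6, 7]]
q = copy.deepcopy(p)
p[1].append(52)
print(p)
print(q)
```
[[4, 4, 6], [3, 6, 7, 52]]
[[4, 4, 6], [3, 6, 7]]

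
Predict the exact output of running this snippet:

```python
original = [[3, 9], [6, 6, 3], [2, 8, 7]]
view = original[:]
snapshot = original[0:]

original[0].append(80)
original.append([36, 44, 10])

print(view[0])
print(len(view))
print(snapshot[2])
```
[3, 9, 80]
3
[2, 8, 7]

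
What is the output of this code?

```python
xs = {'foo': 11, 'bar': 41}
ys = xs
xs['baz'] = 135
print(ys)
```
{'foo': 11, 'bar': 41, 'baz': 135}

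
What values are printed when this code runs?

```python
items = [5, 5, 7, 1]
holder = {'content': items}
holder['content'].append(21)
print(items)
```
[5, 5, 7, 1, 21]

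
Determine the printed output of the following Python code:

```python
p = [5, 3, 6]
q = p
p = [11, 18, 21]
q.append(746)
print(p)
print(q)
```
[11, 18, 21]
[5, 3, 6, 746]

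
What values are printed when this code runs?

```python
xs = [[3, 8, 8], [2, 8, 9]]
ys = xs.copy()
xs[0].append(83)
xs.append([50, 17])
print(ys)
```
[[3, 8, 8, 83], [2, 8, 9]]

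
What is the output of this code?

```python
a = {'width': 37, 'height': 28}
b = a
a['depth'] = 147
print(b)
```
{'width': 37, 'height': 28, 'depth': 147}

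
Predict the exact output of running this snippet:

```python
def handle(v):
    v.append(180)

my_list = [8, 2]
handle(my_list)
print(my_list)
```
[8, 2, 180]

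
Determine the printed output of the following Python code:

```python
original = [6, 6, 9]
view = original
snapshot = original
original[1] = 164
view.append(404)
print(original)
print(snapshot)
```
[6, 164, 9, 404]
[6, 164, 9, 404]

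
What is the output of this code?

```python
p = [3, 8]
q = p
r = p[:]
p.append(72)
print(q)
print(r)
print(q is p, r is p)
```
[3, 8, 72]
[3, 8]
True False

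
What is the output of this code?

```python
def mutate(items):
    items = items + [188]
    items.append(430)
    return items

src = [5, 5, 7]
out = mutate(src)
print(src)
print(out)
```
[5, 5, 7]
[5, 5, 7, 188, 430]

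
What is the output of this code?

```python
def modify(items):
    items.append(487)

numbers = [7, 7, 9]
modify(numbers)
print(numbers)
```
[7, 7, 9, 487]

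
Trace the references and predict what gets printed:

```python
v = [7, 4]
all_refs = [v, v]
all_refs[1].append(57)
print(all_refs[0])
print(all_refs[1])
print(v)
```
[7, 4, 57]
[7, 4, 57]
[7, 4, 57]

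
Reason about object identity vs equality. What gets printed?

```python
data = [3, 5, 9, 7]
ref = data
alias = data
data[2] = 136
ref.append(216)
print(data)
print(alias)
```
[3, 5, 136, 7, 216]
[3, 5, 136, 7, 216]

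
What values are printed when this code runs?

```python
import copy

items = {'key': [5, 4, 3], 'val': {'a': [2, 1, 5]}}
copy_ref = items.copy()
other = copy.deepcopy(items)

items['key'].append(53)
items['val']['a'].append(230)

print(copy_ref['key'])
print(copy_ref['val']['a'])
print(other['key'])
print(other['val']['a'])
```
[5, 4, 3, 53]
[2, 1, 5, 230]
[5, 4, 3]
[2, 1, 5]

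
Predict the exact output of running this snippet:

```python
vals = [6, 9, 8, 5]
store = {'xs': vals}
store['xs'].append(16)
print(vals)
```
[6, 9, 8, 5, 16]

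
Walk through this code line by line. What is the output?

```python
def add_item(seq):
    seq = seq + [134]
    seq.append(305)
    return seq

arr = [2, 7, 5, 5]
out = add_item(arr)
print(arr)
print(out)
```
[2, 7, 5, 5]
[2, 7, 5, 5, 134, 305]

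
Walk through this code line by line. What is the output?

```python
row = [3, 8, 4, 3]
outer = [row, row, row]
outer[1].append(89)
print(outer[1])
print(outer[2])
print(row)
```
[3, 8, 4, 3, 89]
[3, 8, 4, 3, 89]
[3, 8, 4, 3, 89]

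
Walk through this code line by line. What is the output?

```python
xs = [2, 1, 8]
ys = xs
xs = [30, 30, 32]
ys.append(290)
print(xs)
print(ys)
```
[30, 30, 32]
[2, 1, 8, 290]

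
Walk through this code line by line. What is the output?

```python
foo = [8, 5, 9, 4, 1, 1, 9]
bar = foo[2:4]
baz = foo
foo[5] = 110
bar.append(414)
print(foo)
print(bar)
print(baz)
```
[8, 5, 9, 4, 1, 110, 9]
[9, 4, 414]
[8, 5, 9, 4, 1, 110, 9]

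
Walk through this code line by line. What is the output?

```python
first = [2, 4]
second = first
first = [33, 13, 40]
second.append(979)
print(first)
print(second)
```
[33, 13, 40]
[2, 4, 979]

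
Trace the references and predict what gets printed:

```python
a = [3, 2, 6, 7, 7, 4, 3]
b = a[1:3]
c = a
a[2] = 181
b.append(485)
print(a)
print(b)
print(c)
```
[3, 2, 181, 7, 7, 4, 3]
[2, 6, 485]
[3, 2, 181, 7, 7, 4, 3]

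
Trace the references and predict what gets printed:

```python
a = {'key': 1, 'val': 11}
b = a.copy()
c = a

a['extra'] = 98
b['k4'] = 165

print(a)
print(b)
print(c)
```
{'key': 1, 'val': 11, 'extra': 98}
{'key': 1, 'val': 11, 'k4': 165}
{'key': 1, 'val': 11, 'extra': 98}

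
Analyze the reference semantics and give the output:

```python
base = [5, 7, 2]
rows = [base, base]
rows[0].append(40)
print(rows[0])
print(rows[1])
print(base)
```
[5, 7, 2, 40]
[5, 7, 2, 40]
[5, 7, 2, 40]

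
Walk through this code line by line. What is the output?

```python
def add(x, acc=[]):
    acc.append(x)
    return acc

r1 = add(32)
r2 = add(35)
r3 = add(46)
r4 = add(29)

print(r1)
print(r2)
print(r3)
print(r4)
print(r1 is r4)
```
[32, 35, 46, 29]
[32, 35, 46, 29]
[32, 35, 46, 29]
[32, 35, 46, 29]
True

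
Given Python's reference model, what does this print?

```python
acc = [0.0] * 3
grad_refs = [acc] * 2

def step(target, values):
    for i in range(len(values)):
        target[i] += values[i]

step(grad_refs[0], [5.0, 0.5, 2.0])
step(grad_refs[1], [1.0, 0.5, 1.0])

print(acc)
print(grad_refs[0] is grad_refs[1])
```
[6.0, 1.0, 3.0]
True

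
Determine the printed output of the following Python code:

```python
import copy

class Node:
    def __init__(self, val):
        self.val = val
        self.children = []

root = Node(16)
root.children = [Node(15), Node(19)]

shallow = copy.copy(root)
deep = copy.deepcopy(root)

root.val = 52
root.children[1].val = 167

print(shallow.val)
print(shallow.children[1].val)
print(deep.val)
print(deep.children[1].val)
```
16
167
16
19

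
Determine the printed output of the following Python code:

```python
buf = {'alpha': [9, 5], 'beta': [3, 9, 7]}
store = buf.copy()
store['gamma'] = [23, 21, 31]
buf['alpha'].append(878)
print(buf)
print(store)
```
{'alpha': [9, 5, 878], 'beta': [3, 9, 7]}
{'alpha': [9, 5, 878], 'beta': [3, 9, 7], 'gamma': [23, 21, 31]}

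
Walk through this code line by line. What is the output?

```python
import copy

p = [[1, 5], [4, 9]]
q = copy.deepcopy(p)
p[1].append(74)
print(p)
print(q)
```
[[1, 5], [4, 9, 74]]
[[1, 5], [4, 9]]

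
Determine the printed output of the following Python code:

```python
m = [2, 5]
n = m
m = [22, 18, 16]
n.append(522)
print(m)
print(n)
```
[22, 18, 16]
[2, 5, 522]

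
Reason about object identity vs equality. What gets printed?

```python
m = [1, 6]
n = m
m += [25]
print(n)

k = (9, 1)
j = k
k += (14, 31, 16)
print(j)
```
[1, 6, 25]
(9, 1)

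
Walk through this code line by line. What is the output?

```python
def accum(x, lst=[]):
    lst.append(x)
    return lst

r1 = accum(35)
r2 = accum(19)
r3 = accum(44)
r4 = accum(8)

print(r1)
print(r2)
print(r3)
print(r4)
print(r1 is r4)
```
[35, 19, 44, 8]
[35, 19, 44, 8]
[35, 19, 44, 8]
[35, 19, 44, 8]
True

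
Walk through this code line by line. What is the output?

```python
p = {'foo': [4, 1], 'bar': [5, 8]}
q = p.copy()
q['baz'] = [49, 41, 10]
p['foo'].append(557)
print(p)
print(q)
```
{'foo': [4, 1, 557], 'bar': [5, 8]}
{'foo': [4, 1, 557], 'bar': [5, 8], 'baz': [49, 41, 10]}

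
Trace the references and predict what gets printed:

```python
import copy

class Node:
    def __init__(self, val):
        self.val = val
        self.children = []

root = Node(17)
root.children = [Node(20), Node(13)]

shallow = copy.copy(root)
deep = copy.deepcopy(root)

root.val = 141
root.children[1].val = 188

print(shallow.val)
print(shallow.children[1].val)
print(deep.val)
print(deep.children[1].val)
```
17
188
17
13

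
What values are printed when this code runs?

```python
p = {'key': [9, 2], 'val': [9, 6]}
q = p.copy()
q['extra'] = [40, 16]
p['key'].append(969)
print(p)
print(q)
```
{'key': [9, 2, 969], 'val': [9, 6]}
{'key': [9, 2, 969], 'val': [9, 6], 'extra': [40, 16]}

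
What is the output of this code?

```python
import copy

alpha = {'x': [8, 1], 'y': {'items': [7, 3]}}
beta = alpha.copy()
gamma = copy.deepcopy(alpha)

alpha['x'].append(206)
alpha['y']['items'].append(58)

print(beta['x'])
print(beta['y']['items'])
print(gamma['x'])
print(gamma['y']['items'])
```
[8, 1, 206]
[7, 3, 58]
[8, 1]
[7, 3]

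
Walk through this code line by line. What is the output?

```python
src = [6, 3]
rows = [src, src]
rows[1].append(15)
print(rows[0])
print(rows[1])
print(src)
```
[6, 3, 15]
[6, 3, 15]
[6, 3, 15]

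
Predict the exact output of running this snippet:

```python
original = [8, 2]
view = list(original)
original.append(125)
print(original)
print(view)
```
[8, 2, 125]
[8, 2]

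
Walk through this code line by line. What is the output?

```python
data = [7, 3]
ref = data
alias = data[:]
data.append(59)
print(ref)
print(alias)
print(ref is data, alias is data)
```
[7, 3, 59]
[7, 3]
True False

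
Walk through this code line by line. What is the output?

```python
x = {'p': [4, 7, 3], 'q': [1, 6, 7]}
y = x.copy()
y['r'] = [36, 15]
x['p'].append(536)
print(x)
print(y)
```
{'p': [4, 7, 3, 536], 'q': [1, 6, 7]}
{'p': [4, 7, 3, 536], 'q': [1, 6, 7], 'r': [36, 15]}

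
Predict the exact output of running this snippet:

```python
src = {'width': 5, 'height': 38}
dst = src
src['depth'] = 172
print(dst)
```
{'width': 5, 'height': 38, 'depth': 172}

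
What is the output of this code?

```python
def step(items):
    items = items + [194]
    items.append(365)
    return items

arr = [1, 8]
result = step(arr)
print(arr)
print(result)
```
[1, 8]
[1, 8, 194, 365]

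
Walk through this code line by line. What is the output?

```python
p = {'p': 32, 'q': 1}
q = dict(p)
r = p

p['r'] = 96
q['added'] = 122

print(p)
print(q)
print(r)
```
{'p': 32, 'q': 1, 'r': 96}
{'p': 32, 'q': 1, 'added': 122}
{'p': 32, 'q': 1, 'r': 96}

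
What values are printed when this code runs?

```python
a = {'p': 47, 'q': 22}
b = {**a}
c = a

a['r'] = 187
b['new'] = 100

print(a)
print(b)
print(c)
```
{'p': 47, 'q': 22, 'r': 187}
{'p': 47, 'q': 22, 'new': 100}
{'p': 47, 'q': 22, 'r': 187}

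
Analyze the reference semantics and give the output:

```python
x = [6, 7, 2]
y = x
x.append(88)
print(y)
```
[6, 7, 2, 88]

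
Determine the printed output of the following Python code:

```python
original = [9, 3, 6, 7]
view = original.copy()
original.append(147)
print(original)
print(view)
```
[9, 3, 6, 7, 147]
[9, 3, 6, 7]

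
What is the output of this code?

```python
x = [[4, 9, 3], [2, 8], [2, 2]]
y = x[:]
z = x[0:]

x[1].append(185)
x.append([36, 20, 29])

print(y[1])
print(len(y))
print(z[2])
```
[2, 8, 185]
3
[2, 2]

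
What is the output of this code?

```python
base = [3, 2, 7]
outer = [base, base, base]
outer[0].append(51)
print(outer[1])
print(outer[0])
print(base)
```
[3, 2, 7, 51]
[3, 2, 7, 51]
[3, 2, 7, 51]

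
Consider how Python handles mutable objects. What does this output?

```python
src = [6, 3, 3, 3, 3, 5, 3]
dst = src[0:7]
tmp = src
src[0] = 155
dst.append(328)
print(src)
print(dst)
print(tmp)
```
[155, 3, 3, 3, 3, 5, 3]
[6, 3, 3, 3, 3, 5, 3, 328]
[155, 3, 3, 3, 3, 5, 3]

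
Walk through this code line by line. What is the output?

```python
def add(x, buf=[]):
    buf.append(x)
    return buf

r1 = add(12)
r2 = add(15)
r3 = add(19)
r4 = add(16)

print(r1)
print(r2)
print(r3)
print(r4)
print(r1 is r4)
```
[12, 15, 19, 16]
[12, 15, 19, 16]
[12, 15, 19, 16]
[12, 15, 19, 16]
True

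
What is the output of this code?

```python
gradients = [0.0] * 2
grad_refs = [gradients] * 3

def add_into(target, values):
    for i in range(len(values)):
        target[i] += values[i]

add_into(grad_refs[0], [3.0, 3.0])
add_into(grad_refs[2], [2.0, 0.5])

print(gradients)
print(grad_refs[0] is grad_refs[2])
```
[5.0, 3.5]
True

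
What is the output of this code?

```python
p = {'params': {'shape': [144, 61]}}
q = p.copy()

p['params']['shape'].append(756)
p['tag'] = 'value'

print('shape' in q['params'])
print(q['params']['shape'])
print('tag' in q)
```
True
[144, 61, 756]
False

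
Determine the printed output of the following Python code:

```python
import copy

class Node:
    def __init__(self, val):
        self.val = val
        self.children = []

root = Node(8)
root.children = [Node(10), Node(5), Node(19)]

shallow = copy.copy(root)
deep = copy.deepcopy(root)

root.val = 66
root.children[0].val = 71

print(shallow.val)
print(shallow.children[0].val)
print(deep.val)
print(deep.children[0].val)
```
8
71
8
10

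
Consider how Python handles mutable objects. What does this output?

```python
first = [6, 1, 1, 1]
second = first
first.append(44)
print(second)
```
[6, 1, 1, 1, 44]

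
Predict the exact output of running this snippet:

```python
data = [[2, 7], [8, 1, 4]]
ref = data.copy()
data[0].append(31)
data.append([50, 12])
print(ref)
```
[[2, 7, 31], [8, 1, 4]]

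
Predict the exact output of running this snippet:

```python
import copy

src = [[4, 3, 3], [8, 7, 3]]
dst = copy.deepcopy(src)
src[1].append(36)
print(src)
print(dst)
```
[[4, 3, 3], [8, 7, 3, 36]]
[[4, 3, 3], [8, 7, 3]]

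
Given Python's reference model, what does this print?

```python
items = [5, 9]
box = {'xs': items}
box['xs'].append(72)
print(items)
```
[5, 9, 72]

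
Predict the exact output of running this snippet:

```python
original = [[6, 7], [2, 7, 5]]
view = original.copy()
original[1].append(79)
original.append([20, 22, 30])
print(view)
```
[[6, 7], [2, 7, 5, 79]]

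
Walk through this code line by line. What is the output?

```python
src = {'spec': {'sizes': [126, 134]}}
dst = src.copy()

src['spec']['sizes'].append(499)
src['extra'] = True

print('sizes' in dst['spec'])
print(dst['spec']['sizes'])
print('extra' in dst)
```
True
[126, 134, 499]
False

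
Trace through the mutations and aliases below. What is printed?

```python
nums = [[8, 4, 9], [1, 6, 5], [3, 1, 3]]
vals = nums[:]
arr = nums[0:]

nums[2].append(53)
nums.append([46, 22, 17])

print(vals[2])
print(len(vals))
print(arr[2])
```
[3, 1, 3, 53]
3
[3, 1, 3, 53]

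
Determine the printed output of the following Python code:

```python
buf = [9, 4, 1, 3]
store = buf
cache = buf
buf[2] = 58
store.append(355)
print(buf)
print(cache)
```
[9, 4, 58, 3, 355]
[9, 4, 58, 3, 355]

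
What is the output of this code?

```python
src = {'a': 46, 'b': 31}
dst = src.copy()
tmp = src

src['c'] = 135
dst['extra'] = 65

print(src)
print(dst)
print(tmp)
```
{'a': 46, 'b': 31, 'c': 135}
{'a': 46, 'b': 31, 'extra': 65}
{'a': 46, 'b': 31, 'c': 135}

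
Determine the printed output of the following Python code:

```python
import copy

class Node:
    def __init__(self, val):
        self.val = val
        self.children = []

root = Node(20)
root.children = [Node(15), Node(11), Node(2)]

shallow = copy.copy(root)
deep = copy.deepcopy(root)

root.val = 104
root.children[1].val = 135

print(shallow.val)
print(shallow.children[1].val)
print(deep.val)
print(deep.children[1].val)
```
20
135
20
11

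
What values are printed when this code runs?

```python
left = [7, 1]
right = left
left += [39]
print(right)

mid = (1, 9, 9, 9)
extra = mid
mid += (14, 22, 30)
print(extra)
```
[7, 1, 39]
(1, 9, 9, 9)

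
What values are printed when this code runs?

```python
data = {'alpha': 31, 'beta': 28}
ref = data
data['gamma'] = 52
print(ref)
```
{'alpha': 31, 'beta': 28, 'gamma': 52}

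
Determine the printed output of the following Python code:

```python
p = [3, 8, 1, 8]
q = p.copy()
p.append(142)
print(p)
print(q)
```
[3, 8, 1, 8, 142]
[3, 8, 1, 8]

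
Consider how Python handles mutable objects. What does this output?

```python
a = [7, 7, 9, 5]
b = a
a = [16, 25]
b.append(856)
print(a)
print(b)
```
[16, 25]
[7, 7, 9, 5, 856]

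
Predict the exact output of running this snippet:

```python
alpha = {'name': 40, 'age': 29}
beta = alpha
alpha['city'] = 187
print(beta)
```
{'name': 40, 'age': 29, 'city': 187}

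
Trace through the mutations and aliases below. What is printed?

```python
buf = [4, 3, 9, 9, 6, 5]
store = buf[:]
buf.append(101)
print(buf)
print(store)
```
[4, 3, 9, 9, 6, 5, 101]
[4, 3, 9, 9, 6, 5]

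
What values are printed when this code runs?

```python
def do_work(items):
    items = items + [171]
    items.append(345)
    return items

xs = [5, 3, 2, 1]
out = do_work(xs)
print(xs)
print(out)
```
[5, 3, 2, 1]
[5, 3, 2, 1, 171, 345]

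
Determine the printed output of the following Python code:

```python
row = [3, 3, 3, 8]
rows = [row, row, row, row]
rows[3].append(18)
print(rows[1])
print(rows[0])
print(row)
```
[3, 3, 3, 8, 18]
[3, 3, 3, 8, 18]
[3, 3, 3, 8, 18]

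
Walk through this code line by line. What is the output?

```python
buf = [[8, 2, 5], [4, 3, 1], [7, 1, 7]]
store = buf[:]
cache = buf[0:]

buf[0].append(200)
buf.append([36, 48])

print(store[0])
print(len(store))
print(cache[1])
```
[8, 2, 5, 200]
3
[4, 3, 1]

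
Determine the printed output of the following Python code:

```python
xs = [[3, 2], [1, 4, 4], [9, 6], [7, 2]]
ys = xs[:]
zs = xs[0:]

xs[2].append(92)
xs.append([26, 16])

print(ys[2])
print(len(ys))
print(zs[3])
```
[9, 6, 92]
4
[7, 2]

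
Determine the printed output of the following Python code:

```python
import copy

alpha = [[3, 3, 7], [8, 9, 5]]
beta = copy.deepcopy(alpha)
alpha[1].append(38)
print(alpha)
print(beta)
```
[[3, 3, 7], [8, 9, 5, 38]]
[[3, 3, 7], [8, 9, 5]]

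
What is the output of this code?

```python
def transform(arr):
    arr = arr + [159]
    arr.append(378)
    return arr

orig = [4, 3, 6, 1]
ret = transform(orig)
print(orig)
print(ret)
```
[4, 3, 6, 1]
[4, 3, 6, 1, 159, 378]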